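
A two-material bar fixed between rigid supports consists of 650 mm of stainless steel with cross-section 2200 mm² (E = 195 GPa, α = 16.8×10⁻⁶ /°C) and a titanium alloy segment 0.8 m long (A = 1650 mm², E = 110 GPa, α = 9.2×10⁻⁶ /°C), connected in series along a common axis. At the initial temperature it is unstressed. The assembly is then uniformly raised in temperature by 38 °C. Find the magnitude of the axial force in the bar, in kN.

Free thermal expansion of the whole bar: Σ αᵢΔT Lᵢ = 16.8×10⁻⁶×38×650 + 9.2×10⁻⁶×38×800 = 0.6946 mm.
Since the ends are fixed, an axial force P builds up, equal in every segment, with P · Σ Lᵢ/(AᵢEᵢ) = δ_free.
Σ Lᵢ/(AᵢEᵢ) = 650/(2200×195×10³) + 800/(1650×110×10³) = 5.923×10⁻⁶ mm/N.
Hence P = δ_free / Σ(L/AE) = 0.6946/5.923×10⁻⁶ = 117.3 kN (compressive).

P ≈ 117 kN (compressive)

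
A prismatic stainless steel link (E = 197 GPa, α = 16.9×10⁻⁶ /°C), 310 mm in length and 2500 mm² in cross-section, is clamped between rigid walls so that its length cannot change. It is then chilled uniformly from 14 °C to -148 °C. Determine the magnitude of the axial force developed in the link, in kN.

The ends cannot move, so σ = EαΔT = 197×10³ × 16.9×10⁻⁶ × 162 = 539.3 MPa.
Then P = σA = 539.3 × 2500 mm² = 1348 kN, tensile.

P ≈ 1350 kN (tensile)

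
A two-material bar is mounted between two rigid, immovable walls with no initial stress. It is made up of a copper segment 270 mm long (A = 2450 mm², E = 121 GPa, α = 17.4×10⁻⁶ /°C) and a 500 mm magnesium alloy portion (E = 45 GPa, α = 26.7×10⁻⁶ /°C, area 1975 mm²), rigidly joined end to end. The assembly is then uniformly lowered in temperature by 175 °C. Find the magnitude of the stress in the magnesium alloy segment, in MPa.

With the walls removed the bar would change length by δ_free = Σ αᵢΔT Lᵢ = 17.4×10⁻⁶×175×270 + 26.7×10⁻⁶×175×500 = 3.158 mm.
The rigid supports impose zero overall length change; the single axial force P common to all segments must satisfy P Σ Lᵢ/(AᵢEᵢ) = δ_free.
The series flexibility is Σ Lᵢ/(AᵢEᵢ) = 270/(2450×121×10³) + 500/(1975×45×10³) = 6.537×10⁻⁶ mm/N.
Hence P = δ_free / Σ(L/AE) = 3.158/6.537×10⁻⁶ = 483.2 kN (tensile).
σ_{magnesium alloy} = P / A = 483200 / 1975 = 244.6 MPa.

σ ≈ 245 MPa (tensile)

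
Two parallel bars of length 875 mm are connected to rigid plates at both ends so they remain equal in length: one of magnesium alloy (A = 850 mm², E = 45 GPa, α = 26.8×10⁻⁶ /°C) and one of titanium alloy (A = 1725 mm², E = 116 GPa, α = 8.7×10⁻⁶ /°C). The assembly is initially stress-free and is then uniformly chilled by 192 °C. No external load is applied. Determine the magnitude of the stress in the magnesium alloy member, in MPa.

Equilibrium of a rigid end plate with no external load gives equal and opposite internal forces ±P in the two members. Since α_{magnesium alloy} > α_{titanium alloy}, cooling drives the magnesium alloy into tension and the titanium alloy into compression.
Setting the final lengths equal and cancelling L: (α₁ − α₂)ΔT = P/(A₁E₁) + P/(A₂E₂).
|α₁ − α₂|·ΔT = 18.1×10⁻⁶ × 192 = 0.003475.
1/(A₁E₁) + 1/(A₂E₂) = 1/(850×45×10³) + 1/(1725×116×10³) = 3.114×10⁻⁸ N⁻¹.
So P = 0.003475 / 3.114×10⁻⁸ = 111.6 kN.
σ_{magnesium alloy} = P/A₁ = 111600/850 = 131.3 MPa, tensile.

σ ≈ 131 MPa (tensile)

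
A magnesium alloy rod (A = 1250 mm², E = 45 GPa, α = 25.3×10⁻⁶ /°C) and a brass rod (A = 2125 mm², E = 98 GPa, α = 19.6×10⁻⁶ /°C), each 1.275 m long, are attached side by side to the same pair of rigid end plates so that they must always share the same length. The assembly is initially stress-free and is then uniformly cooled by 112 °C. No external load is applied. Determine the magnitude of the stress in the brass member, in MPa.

Both members must finish at the same length. With the larger α, the magnesium alloy tends to over-contract; the plates restrain it, putting the magnesium alloy in tension and the brass in compression. With no external load the two internal forces are equal and opposite, magnitude P.
Compatibility of the two members (thermal + elastic change equal): (α₁ − α₂)ΔT = P·[1/(A₁E₁) + 1/(A₂E₂)].
|α₁ − α₂|·ΔT = 5.7×10⁻⁶ × 112 = 0.0006384.
1/(A₁E₁) + 1/(A₂E₂) = 1/(1250×45×10³) + 1/(2125×98×10³) = 2.258×10⁻⁸ N⁻¹.
So P = 0.0006384 / 2.258×10⁻⁸ = 28.27 kN.
σ_{brass} = P/A₂ = 28270/2125 = 13.31 MPa, compressive.

σ ≈ 13.3 MPa (compressive)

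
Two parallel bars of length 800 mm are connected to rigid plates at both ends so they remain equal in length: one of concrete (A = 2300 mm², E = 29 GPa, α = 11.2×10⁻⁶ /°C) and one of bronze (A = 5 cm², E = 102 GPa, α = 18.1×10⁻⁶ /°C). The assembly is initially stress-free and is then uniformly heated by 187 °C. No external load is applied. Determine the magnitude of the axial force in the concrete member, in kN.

P ≈ 37.3 kN (tensile in the concrete)

The bronze has the larger α, so on heating it would change length more than the concrete if both were free. The rigid plates force a common final length, so the bronze is put into compression and the concrete into tension, with equal and opposite forces P (no external load).
Compatibility of the two members (thermal + elastic change equal): (α₁ − α₂)ΔT = P·[1/(A₁E₁) + 1/(A₂E₂)].
|α₁ − α₂|·ΔT = 6.9×10⁻⁶ × 187 = 0.00129.
1/(A₁E₁) + 1/(A₂E₂) = 1/(2300×29×10³) + 1/(500×102×10³) = 3.46×10⁻⁸ N⁻¹.
P = 0.00129 / 3.46×10⁻⁸ = 37290 N = 37.29 kN.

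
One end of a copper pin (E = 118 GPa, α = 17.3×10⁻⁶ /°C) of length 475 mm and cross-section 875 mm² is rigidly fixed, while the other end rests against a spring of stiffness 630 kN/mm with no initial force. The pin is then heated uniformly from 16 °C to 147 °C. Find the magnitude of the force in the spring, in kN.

P ≈ 174 kN

If the spring were absent the pin would lengthen by αΔT L = 17.3×10⁻⁶ × 131 × 475 = 1.076 mm.
With a force P in the spring, the elastic change of the pin is PL/(AE) and that of the spring is P/k; compatibility requires their sum to equal δ_free.
So P = δ_free / [L/(AE) + 1/k] = 1.076 / [ 475/(875×118×10³) + 1/(630×10³) ].
P = 1.076 / 6.188×10⁻⁶ = 174000 N.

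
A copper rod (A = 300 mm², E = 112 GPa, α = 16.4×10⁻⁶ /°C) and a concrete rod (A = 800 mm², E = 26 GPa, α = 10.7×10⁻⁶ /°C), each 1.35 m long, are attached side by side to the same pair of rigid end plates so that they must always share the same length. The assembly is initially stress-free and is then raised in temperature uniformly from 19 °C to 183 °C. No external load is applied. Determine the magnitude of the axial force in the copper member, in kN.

P ≈ 12 kN (compressive in the copper)

Equilibrium of a rigid end plate with no external load gives equal and opposite internal forces ±P in the two members. Since α_{copper} > α_{concrete}, heating drives the copper into compression and the concrete into tension.
Setting the final lengths equal and cancelling L: (α₁ − α₂)ΔT = P/(A₁E₁) + P/(A₂E₂).
|α₁ − α₂|·ΔT = 5.7×10⁻⁶ × 164 = 0.0009348.
1/(A₁E₁) + 1/(A₂E₂) = 1/(300×112×10³) + 1/(800×26×10³) = 7.784×10⁻⁸ N⁻¹.
P = 0.0009348 / 7.784×10⁻⁸ = 12010 N = 12.01 kN.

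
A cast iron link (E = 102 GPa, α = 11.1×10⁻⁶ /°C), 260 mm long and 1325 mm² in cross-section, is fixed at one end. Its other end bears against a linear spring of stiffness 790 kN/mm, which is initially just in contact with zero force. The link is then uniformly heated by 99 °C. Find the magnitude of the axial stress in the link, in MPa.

σ ≈ 67.6 MPa (compressive)

If the spring were absent the link would lengthen by αΔT L = 11.1×10⁻⁶ × 99 × 260 = 0.2857 mm.
Let P be the compressive force at the spring. The link shortens elastically by PL/(AE) and the spring compresses by P/k; together these equal δ_free.
P [ L/(AE) + 1/k ] = δ_free → P [ 260/(1325×102×10³) + 1/(790×10³) ] = 0.2857.
P = 0.2857 / 3.19×10⁻⁶ = 89580 N.
σ = P/A = 89580/1325 = 67.6 MPa.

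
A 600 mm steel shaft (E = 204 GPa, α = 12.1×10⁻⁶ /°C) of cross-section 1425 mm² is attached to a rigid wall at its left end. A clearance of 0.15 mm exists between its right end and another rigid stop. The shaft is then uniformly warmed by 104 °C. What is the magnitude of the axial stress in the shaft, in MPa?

If the wall were absent the shaft would grow by αΔT L = 12.1×10⁻⁶ × 104 × 600 = 0.755 mm.
After closing the 0.15 mm clearance, 0.755 − 0.15 = 0.605 mm of expansion remains to be suppressed by the wall.
So σ = E(δ_free − g)/L = 204×10³ × 0.605/600 = 205.7 MPa.

σ ≈ 206 MPa (compressive)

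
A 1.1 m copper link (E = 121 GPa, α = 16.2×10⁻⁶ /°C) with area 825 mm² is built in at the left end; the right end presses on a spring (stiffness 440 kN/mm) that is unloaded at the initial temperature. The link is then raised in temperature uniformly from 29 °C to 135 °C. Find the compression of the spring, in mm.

Free thermal expansion: δ_free = αΔT L = 16.2×10⁻⁶ × 106 × 1100 = 1.889 mm.
Let P be the compressive force at the spring. The link shortens elastically by PL/(AE) and the spring compresses by P/k; together these equal δ_free.
P [ L/(AE) + 1/k ] = δ_free → P [ 1100/(825×121×10³) + 1/(440×10³) ] = 1.889.
P = 1.889 / 1.329×10⁻⁵ = 142100 N.
Spring compression = P/k = 142100/(440×10³) = 0.323 mm.

δ ≈ 0.323 mm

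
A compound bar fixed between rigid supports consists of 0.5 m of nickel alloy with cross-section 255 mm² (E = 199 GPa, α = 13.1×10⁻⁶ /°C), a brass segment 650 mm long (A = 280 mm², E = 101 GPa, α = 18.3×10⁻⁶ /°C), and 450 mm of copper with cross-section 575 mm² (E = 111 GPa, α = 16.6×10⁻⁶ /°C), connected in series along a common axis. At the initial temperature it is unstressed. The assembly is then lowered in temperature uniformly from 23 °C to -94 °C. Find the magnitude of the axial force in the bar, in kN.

With the walls removed the bar would change length by δ_free = Σ αᵢΔT Lᵢ = 13.1×10⁻⁶×117×500 + 18.3×10⁻⁶×117×650 + 16.6×10⁻⁶×117×450 = 3.032 mm.
The rigid supports impose zero overall length change; the single axial force P common to all segments must satisfy P Σ Lᵢ/(AᵢEᵢ) = δ_free.
Σ Lᵢ/(AᵢEᵢ) = 500/(255×199×10³) + 650/(280×101×10³) + 450/(575×111×10³) = 3.989×10⁻⁵ mm/N.
So P = 3.032 / 3.989×10⁻⁵ = 76.01 kN, tensile.

P ≈ 76 kN (tensile)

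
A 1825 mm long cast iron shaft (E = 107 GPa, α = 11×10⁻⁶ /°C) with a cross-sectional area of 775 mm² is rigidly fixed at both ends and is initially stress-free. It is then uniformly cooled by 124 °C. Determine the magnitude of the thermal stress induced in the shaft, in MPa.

The supports are rigid, so the total axial strain is zero. The restrained thermal strain is ε = αΔT = 11×10⁻⁶ × 124 = 1364×10⁻⁶.
σ = EαΔT = 107×10³ × 11×10⁻⁶ × 124 = 145.9 MPa (tensile; the shaft is trying to contract).

σ ≈ 146 MPa (tensile)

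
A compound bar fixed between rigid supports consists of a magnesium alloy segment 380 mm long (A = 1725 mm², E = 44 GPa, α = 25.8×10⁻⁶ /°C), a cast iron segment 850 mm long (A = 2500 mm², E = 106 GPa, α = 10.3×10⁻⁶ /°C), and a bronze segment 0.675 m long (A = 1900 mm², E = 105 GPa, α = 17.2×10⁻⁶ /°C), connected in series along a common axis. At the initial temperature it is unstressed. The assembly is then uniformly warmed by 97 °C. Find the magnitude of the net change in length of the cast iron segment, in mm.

|ΔL| ≈ 0.0399 mm

Free thermal expansion of the whole bar: Σ αᵢΔT Lᵢ = 25.8×10⁻⁶×97×380 + 10.3×10⁻⁶×97×850 + 17.2×10⁻⁶×97×675 = 2.926 mm.
The rigid supports impose zero overall length change; the single axial force P common to all segments must satisfy P Σ Lᵢ/(AᵢEᵢ) = δ_free.
The series flexibility is Σ Lᵢ/(AᵢEᵢ) = 380/(1725×44×10³) + 850/(2500×106×10³) + 675/(1900×105×10³) = 1.16×10⁻⁵ mm/N.
So P = 2.926 / 1.16×10⁻⁵ = 252.3 kN, compressive.
For the cast iron segment, free thermal change = 10.3×10⁻⁶×97×850 = 0.8492 mm and elastic change from P = 252300×850/(2500×106×10³) = 0.8094 mm; these oppose, so the net change is 0.0399 mm (segment lengthens).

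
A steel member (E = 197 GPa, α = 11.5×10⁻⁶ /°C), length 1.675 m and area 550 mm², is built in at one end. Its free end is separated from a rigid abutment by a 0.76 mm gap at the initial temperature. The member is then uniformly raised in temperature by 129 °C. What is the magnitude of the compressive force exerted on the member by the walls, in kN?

Unrestrained expansion: δ_free = αΔT L = 11.5×10⁻⁶ × 129 × 1675 = 2.485 mm.
After closing the 0.76 mm clearance, 2.485 − 0.76 = 1.725 mm of expansion remains to be suppressed by the wall.
So σ = E(δ_free − g)/L = 197×10³ × 1.725/1675 = 202.9 MPa.
Force on the wall = σA = 202.9 × 550 mm² = 111.6 kN.

P ≈ 112 kN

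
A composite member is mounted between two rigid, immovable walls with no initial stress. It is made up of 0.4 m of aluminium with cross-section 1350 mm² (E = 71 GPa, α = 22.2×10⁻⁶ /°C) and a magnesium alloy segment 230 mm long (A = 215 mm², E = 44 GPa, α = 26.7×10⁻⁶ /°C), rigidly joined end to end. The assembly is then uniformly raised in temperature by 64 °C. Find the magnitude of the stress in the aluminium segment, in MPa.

With the walls removed the bar would change length by δ_free = Σ αᵢΔT Lᵢ = 22.2×10⁻⁶×64×400 + 26.7×10⁻⁶×64×230 = 0.9613 mm.
The rigid supports impose zero overall length change; the single axial force P common to all segments must satisfy P Σ Lᵢ/(AᵢEᵢ) = δ_free.
The series flexibility is Σ Lᵢ/(AᵢEᵢ) = 400/(1350×71×10³) + 230/(215×44×10³) = 2.849×10⁻⁵ mm/N.
So P = 0.9613 / 2.849×10⁻⁵ = 33.75 kN, compressive.
σ_{aluminium} = P / A = 33750 / 1350 = 25 MPa.

σ ≈ 25 MPa (compressive)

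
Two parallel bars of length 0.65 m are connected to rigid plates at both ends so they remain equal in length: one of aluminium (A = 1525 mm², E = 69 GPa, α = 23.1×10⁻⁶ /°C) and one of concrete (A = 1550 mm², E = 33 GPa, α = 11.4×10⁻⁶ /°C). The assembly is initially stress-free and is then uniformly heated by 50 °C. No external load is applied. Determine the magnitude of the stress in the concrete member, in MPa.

The aluminium has the larger α, so on heating it would change length more than the concrete if both were free. The rigid plates force a common final length, so the aluminium is put into compression and the concrete into tension, with equal and opposite forces P (no external load).
Equating the net (thermal + elastic) strains gives |α₁ − α₂|·ΔT = P·[1/(A₁E₁) + 1/(A₂E₂)].
|α₁ − α₂|·ΔT = 11.7×10⁻⁶ × 50 = 0.000585.
1/(A₁E₁) + 1/(A₂E₂) = 1/(1525×69×10³) + 1/(1550×33×10³) = 2.905×10⁻⁸ N⁻¹.
So P = 0.000585 / 2.905×10⁻⁸ = 20.14 kN.
σ_{concrete} = P/A₂ = 20140/1550 = 12.99 MPa, tensile.

σ ≈ 13 MPa (tensile)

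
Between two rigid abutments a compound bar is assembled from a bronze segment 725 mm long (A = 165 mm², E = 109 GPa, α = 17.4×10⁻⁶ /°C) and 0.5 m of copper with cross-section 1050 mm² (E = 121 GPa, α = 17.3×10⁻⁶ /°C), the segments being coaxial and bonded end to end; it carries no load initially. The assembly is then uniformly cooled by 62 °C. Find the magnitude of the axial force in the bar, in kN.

P ≈ 29.8 kN (tensile)

Free thermal contraction of the whole bar: Σ αᵢΔT Lᵢ = 17.4×10⁻⁶×62×725 + 17.3×10⁻⁶×62×500 = 1.318 mm.
Since the ends are fixed, an axial force P builds up, equal in every segment, with P · Σ Lᵢ/(AᵢEᵢ) = δ_free.
The series flexibility is Σ Lᵢ/(AᵢEᵢ) = 725/(165×109×10³) + 500/(1050×121×10³) = 4.425×10⁻⁵ mm/N.
So P = 1.318 / 4.425×10⁻⁵ = 29.8 kN, tensile.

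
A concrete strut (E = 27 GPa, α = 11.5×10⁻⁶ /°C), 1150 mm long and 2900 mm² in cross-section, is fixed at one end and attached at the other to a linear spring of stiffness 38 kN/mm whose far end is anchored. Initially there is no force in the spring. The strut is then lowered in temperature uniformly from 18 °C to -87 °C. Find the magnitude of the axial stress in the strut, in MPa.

The unrestrained thermal change is αΔT L = 11.5×10⁻⁶ × 105 × 1150 = 1.389 mm.
With a force P in the spring, the elastic change of the strut is PL/(AE) and that of the spring is P/k; compatibility requires their sum to equal δ_free.
So P = δ_free / [L/(AE) + 1/k] = 1.389 / [ 1150/(2900×27×10³) + 1/(38×10³) ].
P = 1.389 / 4.1×10⁻⁵ = 33870 N.
σ = P/A = 33870/2900 = 11.68 MPa.

σ ≈ 11.7 MPa (tensile)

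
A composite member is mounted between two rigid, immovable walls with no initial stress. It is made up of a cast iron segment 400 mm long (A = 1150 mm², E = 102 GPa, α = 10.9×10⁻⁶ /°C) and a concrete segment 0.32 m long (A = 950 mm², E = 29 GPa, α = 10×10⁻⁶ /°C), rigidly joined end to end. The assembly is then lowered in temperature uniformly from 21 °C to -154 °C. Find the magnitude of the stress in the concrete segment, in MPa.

Free thermal contraction of the whole bar: Σ αᵢΔT Lᵢ = 10.9×10⁻⁶×175×400 + 10×10⁻⁶×175×320 = 1.323 mm.
Since the ends are fixed, an axial force P builds up, equal in every segment, with P · Σ Lᵢ/(AᵢEᵢ) = δ_free.
The series flexibility is Σ Lᵢ/(AᵢEᵢ) = 400/(1150×102×10³) + 320/(950×29×10³) = 1.503×10⁻⁵ mm/N.
P = 1.323 / 1.503×10⁻⁵ = 88050 N = 88.05 kN, tensile.
σ_{concrete} = P / A = 88050 / 950 = 92.69 MPa.

σ ≈ 92.7 MPa (tensile)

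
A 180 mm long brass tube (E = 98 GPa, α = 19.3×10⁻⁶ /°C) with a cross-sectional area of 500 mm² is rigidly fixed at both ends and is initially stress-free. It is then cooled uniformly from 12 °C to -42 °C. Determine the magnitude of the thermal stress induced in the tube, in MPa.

σ ≈ 102 MPa (tensile)

Because both ends are immovable the net strain is zero, and the suppressed thermal strain is αΔT = 19.3×10⁻⁶ × 54 = 1042.2×10⁻⁶.
σ = EαΔT = 98×10³ × 19.3×10⁻⁶ × 54 = 102.1 MPa (tensile; the tube is trying to contract).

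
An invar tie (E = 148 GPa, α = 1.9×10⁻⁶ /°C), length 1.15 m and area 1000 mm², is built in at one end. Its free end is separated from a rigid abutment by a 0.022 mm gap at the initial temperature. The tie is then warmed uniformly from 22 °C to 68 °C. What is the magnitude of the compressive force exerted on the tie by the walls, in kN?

If the wall were absent the tie would grow by αΔT L = 1.9×10⁻⁶ × 46 × 1150 = 0.1005 mm.
The gap closes (δ_free > 0.022 mm) and the wall then resists a further 0.1005 − 0.022 = 0.07851 mm of expansion.
That suppressed elongation corresponds to σ = E·Δ/L = 148×10³ × 0.07851/1150 = 10.1 MPa.
Force on the wall = σA = 10.1 × 1000 mm² = 10.1 kN.

P ≈ 10.1 kN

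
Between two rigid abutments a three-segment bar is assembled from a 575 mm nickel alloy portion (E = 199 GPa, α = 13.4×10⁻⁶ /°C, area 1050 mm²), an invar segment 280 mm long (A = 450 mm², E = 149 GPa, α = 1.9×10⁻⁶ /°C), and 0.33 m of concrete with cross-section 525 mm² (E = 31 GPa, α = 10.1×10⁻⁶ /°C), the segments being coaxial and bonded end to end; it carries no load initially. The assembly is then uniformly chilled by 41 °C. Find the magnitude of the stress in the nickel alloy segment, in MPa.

Free thermal contraction of the whole bar: Σ αᵢΔT Lᵢ = 13.4×10⁻⁶×41×575 + 1.9×10⁻⁶×41×280 + 10.1×10⁻⁶×41×330 = 0.4744 mm.
The rigid supports impose zero overall length change; the single axial force P common to all segments must satisfy P Σ Lᵢ/(AᵢEᵢ) = δ_free.
The series flexibility is Σ Lᵢ/(AᵢEᵢ) = 575/(1050×199×10³) + 280/(450×149×10³) + 330/(525×31×10³) = 2.72×10⁻⁵ mm/N.
Hence P = δ_free / Σ(L/AE) = 0.4744/2.72×10⁻⁵ = 17.44 kN (tensile).
σ_{nickel alloy} = P / A = 17440 / 1050 = 16.61 MPa.

σ ≈ 16.6 MPa (tensile)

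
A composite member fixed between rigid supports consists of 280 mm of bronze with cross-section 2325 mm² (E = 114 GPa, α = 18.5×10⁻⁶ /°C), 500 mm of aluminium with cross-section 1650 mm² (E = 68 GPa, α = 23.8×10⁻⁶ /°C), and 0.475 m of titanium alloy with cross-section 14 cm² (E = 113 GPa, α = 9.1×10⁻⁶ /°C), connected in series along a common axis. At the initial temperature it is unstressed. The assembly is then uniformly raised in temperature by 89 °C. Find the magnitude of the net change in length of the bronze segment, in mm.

|ΔL| ≈ 0.225 mm

If the supports were absent, the total length change would be Σ αᵢΔT Lᵢ = 18.5×10⁻⁶×89×280 + 23.8×10⁻⁶×89×500 + 9.1×10⁻⁶×89×475 = 1.905 mm.
The walls prevent any net length change, so an axial force P (same in every segment) develops. Compatibility: P · Σ Lᵢ/(AᵢEᵢ) = δ_free.
The series flexibility is Σ Lᵢ/(AᵢEᵢ) = 280/(2325×114×10³) + 500/(1650×68×10³) + 475/(1400×113×10³) = 8.515×10⁻⁶ mm/N.
Hence P = δ_free / Σ(L/AE) = 1.905/8.515×10⁻⁶ = 223.7 kN (compressive).
For the bronze segment, free thermal change = 18.5×10⁻⁶×89×280 = 0.461 mm and elastic change from P = 223700×280/(2325×114×10³) = 0.2363 mm; these oppose, so the net change is 0.225 mm (segment lengthens).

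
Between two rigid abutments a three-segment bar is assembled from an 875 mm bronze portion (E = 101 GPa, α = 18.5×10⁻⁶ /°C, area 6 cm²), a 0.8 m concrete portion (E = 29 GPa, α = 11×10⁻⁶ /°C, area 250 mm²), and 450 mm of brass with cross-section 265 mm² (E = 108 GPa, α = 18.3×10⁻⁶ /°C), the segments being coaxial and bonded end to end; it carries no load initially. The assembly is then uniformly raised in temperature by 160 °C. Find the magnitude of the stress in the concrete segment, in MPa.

σ ≈ 151 MPa (compressive)

Free thermal expansion of the whole bar: Σ αᵢΔT Lᵢ = 18.5×10⁻⁶×160×875 + 11×10⁻⁶×160×800 + 18.3×10⁻⁶×160×450 = 5.316 mm.
The walls prevent any net length change, so an axial force P (same in every segment) develops. Compatibility: P · Σ Lᵢ/(AᵢEᵢ) = δ_free.
The series flexibility is Σ Lᵢ/(AᵢEᵢ) = 875/(600×101×10³) + 800/(250×29×10³) + 450/(265×108×10³) = 0.0001405 mm/N.
So P = 5.316 / 0.0001405 = 37.83 kN, compressive.
σ_{concrete} = P / A = 37830 / 250 = 151.3 MPa.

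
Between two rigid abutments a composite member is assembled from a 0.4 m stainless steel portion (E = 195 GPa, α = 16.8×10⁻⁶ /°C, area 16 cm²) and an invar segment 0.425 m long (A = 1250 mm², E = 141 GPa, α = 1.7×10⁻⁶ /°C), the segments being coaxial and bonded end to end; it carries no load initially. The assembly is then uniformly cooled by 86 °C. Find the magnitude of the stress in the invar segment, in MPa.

If the supports were absent, the total length change would be Σ αᵢΔT Lᵢ = 16.8×10⁻⁶×86×400 + 1.7×10⁻⁶×86×425 = 0.6401 mm.
The walls prevent any net length change, so an axial force P (same in every segment) develops. Compatibility: P · Σ Lᵢ/(AᵢEᵢ) = δ_free.
Σ Lᵢ/(AᵢEᵢ) = 400/(1600×195×10³) + 425/(1250×141×10³) = 3.693×10⁻⁶ mm/N.
So P = 0.6401 / 3.693×10⁻⁶ = 173.3 kN, tensile.
σ_{invar} = P / A = 173300 / 1250 = 138.6 MPa.

σ ≈ 139 MPa (tensile)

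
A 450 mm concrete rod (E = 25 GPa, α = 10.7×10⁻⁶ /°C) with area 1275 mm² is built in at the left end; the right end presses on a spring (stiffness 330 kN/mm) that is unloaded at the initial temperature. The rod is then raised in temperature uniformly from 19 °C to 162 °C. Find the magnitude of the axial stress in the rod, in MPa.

Free thermal expansion: δ_free = αΔT L = 10.7×10⁻⁶ × 143 × 450 = 0.6885 mm.
Let P be the compressive force at the spring. The rod shortens elastically by PL/(AE) and the spring compresses by P/k; together these equal δ_free.
P [ L/(AE) + 1/k ] = δ_free → P [ 450/(1275×25×10³) + 1/(330×10³) ] = 0.6885.
P = 0.6885 / 1.715×10⁻⁵ = 40150 N.
σ = P/A = 40150/1275 = 31.49 MPa.

σ ≈ 31.5 MPa (compressive)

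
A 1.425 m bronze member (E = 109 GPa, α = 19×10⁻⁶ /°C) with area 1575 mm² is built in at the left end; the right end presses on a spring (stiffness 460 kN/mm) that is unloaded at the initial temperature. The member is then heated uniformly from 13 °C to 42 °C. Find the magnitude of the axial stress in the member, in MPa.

Free thermal expansion: δ_free = αΔT L = 19×10⁻⁶ × 29 × 1425 = 0.7852 mm.
Let P be the compressive force at the spring. The member shortens elastically by PL/(AE) and the spring compresses by P/k; together these equal δ_free.
So P = δ_free / [L/(AE) + 1/k] = 0.7852 / [ 1425/(1575×109×10³) + 1/(460×10³) ].
P = 0.7852 / 1.047×10⁻⁵ = 74960 N.
σ = P/A = 74960/1575 = 47.59 MPa.

σ ≈ 47.6 MPa (compressive)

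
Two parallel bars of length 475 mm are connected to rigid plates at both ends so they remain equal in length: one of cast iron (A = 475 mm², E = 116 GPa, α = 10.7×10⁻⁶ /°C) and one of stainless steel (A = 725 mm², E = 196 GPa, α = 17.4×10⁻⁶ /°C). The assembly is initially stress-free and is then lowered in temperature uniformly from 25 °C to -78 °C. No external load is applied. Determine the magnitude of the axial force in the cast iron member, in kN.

Both members must finish at the same length. With the larger α, the stainless steel tends to over-contract; the plates restrain it, putting the stainless steel in tension and the cast iron in compression. With no external load the two internal forces are equal and opposite, magnitude P.
Compatibility of the two members (thermal + elastic change equal): (α₁ − α₂)ΔT = P·[1/(A₁E₁) + 1/(A₂E₂)].
|α₁ − α₂|·ΔT = 6.7×10⁻⁶ × 103 = 0.0006901.
1/(A₁E₁) + 1/(A₂E₂) = 1/(475×116×10³) + 1/(725×196×10³) = 2.519×10⁻⁸ N⁻¹.
So P = 0.0006901 / 2.519×10⁻⁸ = 27.4 kN.

P ≈ 27.4 kN (compressive in the cast iron)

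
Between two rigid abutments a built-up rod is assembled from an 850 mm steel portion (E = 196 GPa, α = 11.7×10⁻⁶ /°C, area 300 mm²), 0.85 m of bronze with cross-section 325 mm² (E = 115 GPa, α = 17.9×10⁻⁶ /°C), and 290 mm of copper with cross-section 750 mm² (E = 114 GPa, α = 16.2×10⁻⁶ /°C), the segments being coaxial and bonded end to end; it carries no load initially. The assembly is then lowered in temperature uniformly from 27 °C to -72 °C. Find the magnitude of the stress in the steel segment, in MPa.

σ ≈ 243 MPa (tensile)

If the supports were absent, the total length change would be Σ αᵢΔT Lᵢ = 11.7×10⁻⁶×99×850 + 17.9×10⁻⁶×99×850 + 16.2×10⁻⁶×99×290 = 2.956 mm.
The walls prevent any net length change, so an axial force P (same in every segment) develops. Compatibility: P · Σ Lᵢ/(AᵢEᵢ) = δ_free.
Σ Lᵢ/(AᵢEᵢ) = 850/(300×196×10³) + 850/(325×115×10³) + 290/(750×114×10³) = 4.059×10⁻⁵ mm/N.
P = 2.956 / 4.059×10⁻⁵ = 72820 N = 72.82 kN, tensile.
σ_{steel} = P / A = 72820 / 300 = 242.7 MPa.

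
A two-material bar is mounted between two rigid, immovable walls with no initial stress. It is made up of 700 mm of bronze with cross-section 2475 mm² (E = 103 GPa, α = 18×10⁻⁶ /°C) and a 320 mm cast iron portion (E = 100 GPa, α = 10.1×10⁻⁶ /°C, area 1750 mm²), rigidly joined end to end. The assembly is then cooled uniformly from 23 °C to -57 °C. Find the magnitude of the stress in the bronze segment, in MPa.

σ ≈ 112 MPa (tensile)

With the walls removed the bar would change length by δ_free = Σ αᵢΔT Lᵢ = 18×10⁻⁶×80×700 + 10.1×10⁻⁶×80×320 = 1.267 mm.
The walls prevent any net length change, so an axial force P (same in every segment) develops. Compatibility: P · Σ Lᵢ/(AᵢEᵢ) = δ_free.
The series flexibility is Σ Lᵢ/(AᵢEᵢ) = 700/(2475×103×10³) + 320/(1750×100×10³) = 4.574×10⁻⁶ mm/N.
So P = 1.267 / 4.574×10⁻⁶ = 276.9 kN, tensile.
σ_{bronze} = P / A = 276900 / 2475 = 111.9 MPa.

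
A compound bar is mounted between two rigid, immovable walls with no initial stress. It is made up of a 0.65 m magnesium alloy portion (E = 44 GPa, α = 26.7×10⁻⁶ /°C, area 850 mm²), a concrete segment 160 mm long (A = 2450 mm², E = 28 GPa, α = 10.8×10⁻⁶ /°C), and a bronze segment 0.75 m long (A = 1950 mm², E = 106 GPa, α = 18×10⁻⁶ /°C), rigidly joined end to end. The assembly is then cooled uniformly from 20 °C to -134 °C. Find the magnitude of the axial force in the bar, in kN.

Free thermal contraction of the whole bar: Σ αᵢΔT Lᵢ = 26.7×10⁻⁶×154×650 + 10.8×10⁻⁶×154×160 + 18×10⁻⁶×154×750 = 5.018 mm.
The rigid supports impose zero overall length change; the single axial force P common to all segments must satisfy P Σ Lᵢ/(AᵢEᵢ) = δ_free.
The series flexibility is Σ Lᵢ/(AᵢEᵢ) = 650/(850×44×10³) + 160/(2450×28×10³) + 750/(1950×106×10³) = 2.334×10⁻⁵ mm/N.
P = 5.018 / 2.334×10⁻⁵ = 215000 N = 215 kN, tensile.

P ≈ 215 kN (tensile)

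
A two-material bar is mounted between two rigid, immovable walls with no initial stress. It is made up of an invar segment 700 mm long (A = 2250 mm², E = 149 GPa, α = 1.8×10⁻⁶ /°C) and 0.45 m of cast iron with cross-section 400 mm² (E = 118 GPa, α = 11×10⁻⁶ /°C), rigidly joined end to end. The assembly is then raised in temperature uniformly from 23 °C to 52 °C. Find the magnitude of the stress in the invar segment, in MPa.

σ ≈ 6.89 MPa (compressive)

With the walls removed the bar would change length by δ_free = Σ αᵢΔT Lᵢ = 1.8×10⁻⁶×29×700 + 11×10⁻⁶×29×450 = 0.1801 mm.
Since the ends are fixed, an axial force P builds up, equal in every segment, with P · Σ Lᵢ/(AᵢEᵢ) = δ_free.
Σ Lᵢ/(AᵢEᵢ) = 700/(2250×149×10³) + 450/(400×118×10³) = 1.162×10⁻⁵ mm/N.
So P = 0.1801 / 1.162×10⁻⁵ = 15.5 kN, compressive.
σ_{invar} = P / A = 15500 / 2250 = 6.887 MPa.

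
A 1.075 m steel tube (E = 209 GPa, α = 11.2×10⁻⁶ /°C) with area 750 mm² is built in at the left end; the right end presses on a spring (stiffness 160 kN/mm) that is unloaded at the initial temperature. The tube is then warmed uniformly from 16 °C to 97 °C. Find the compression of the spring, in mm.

The unrestrained thermal change is αΔT L = 11.2×10⁻⁶ × 81 × 1075 = 0.9752 mm.
With a force P in the spring, the elastic change of the tube is PL/(AE) and that of the spring is P/k; compatibility requires their sum to equal δ_free.
P [ L/(AE) + 1/k ] = δ_free → P [ 1075/(750×209×10³) + 1/(160×10³) ] = 0.9752.
P = 0.9752 / 1.311×10⁻⁵ = 74400 N.
Spring compression = P/k = 74400/(160×10³) = 0.465 mm.

δ ≈ 0.465 mm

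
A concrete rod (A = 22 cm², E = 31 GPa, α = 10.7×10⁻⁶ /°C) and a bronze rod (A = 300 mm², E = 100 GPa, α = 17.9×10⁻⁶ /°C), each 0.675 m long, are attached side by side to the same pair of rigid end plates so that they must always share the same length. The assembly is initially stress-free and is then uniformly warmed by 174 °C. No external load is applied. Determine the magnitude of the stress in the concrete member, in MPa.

σ ≈ 11.9 MPa (tensile)

Both members must finish at the same length. With the larger α, the bronze tends to over-expand; the plates restrain it, putting the bronze in compression and the concrete in tension. With no external load the two internal forces are equal and opposite, magnitude P.
Setting the final lengths equal and cancelling L: (α₁ − α₂)ΔT = P/(A₁E₁) + P/(A₂E₂).
|α₁ − α₂|·ΔT = 7.2×10⁻⁶ × 174 = 0.001253.
1/(A₁E₁) + 1/(A₂E₂) = 1/(2200×31×10³) + 1/(300×100×10³) = 4.8×10⁻⁸ N⁻¹.
P = 0.001253 / 4.8×10⁻⁸ = 26100 N = 26.1 kN.
σ_{concrete} = P/A₁ = 26100/2200 = 11.86 MPa, tensile.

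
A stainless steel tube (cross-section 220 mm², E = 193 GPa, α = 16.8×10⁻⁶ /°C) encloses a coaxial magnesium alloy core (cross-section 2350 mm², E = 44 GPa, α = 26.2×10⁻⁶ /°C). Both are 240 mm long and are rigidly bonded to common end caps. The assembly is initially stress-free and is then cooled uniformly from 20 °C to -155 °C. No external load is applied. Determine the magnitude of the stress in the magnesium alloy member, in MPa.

σ ≈ 21.1 MPa (tensile)

Equilibrium of a rigid end plate with no external load gives equal and opposite internal forces ±P in the two members. Since α_{magnesium alloy} > α_{stainless steel}, cooling drives the magnesium alloy into tension and the stainless steel into compression.
Setting the final lengths equal and cancelling L: (α₁ − α₂)ΔT = P/(A₁E₁) + P/(A₂E₂).
|α₁ − α₂|·ΔT = 9.4×10⁻⁶ × 175 = 0.001645.
1/(A₁E₁) + 1/(A₂E₂) = 1/(220×193×10³) + 1/(2350×44×10³) = 3.322×10⁻⁸ N⁻¹.
So P = 0.001645 / 3.322×10⁻⁸ = 49.51 kN.
σ_{magnesium alloy} = P/A₂ = 49510/2350 = 21.07 MPa, tensile.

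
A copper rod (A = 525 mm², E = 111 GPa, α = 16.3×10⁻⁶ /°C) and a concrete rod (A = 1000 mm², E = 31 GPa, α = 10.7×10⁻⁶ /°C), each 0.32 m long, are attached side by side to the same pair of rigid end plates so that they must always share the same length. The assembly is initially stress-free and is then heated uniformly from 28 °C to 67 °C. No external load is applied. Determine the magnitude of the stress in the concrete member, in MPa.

Both members must finish at the same length. With the larger α, the copper tends to over-expand; the plates restrain it, putting the copper in compression and the concrete in tension. With no external load the two internal forces are equal and opposite, magnitude P.
Equating the net (thermal + elastic) strains gives |α₁ − α₂|·ΔT = P·[1/(A₁E₁) + 1/(A₂E₂)].
|α₁ − α₂|·ΔT = 5.6×10⁻⁶ × 39 = 0.0002184.
1/(A₁E₁) + 1/(A₂E₂) = 1/(525×111×10³) + 1/(1000×31×10³) = 4.942×10⁻⁸ N⁻¹.
So P = 0.0002184 / 4.942×10⁻⁸ = 4.419 kN.
σ_{concrete} = P/A₂ = 4419/1000 = 4.419 MPa, tensile.

σ ≈ 4.42 MPa (tensile)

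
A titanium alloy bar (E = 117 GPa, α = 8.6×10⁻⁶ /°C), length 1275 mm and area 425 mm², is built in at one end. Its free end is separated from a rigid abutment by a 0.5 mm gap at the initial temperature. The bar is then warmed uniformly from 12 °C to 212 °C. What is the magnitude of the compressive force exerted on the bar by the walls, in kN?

P ≈ 66 kN

Free thermal elongation = αΔT L = 8.6×10⁻⁶ × 200 × 1275 = 2.193 mm.
The gap closes (δ_free > 0.5 mm) and the wall then resists a further 2.193 − 0.5 = 1.693 mm of expansion.
Compatibility: PL/(AE) = 1.693 mm, so σ = P/A = E × (1.693/1275) = 155.4 MPa.
P = σA = 155.4 × 425 = 66.03 kN.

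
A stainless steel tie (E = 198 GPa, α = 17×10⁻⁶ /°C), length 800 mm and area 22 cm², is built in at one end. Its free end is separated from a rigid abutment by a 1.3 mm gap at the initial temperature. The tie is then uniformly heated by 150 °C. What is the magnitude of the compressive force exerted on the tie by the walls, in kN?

P ≈ 403 kN

Free thermal elongation = αΔT L = 17×10⁻⁶ × 150 × 800 = 2.04 mm.
The gap closes (δ_free > 1.3 mm) and the wall then resists a further 2.04 − 1.3 = 0.74 mm of expansion.
That suppressed elongation corresponds to σ = E·Δ/L = 198×10³ × 0.74/800 = 183.2 MPa.
P = σA = 183.2 × 2200 = 402.9 kN.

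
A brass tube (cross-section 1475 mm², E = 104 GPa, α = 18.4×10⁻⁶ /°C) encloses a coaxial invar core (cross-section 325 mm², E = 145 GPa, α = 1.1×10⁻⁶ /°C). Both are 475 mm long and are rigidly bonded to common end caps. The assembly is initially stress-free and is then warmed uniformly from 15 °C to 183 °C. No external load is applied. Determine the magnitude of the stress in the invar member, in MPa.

σ ≈ 322 MPa (tensile)

The brass has the larger α, so on heating it would change length more than the invar if both were free. The rigid plates force a common final length, so the brass is put into compression and the invar into tension, with equal and opposite forces P (no external load).
Compatibility of the two members (thermal + elastic change equal): (α₁ − α₂)ΔT = P·[1/(A₁E₁) + 1/(A₂E₂)].
|α₁ − α₂|·ΔT = 17.3×10⁻⁶ × 168 = 0.002906.
1/(A₁E₁) + 1/(A₂E₂) = 1/(1475×104×10³) + 1/(325×145×10³) = 2.774×10⁻⁸ N⁻¹.
So P = 0.002906 / 2.774×10⁻⁸ = 104.8 kN.
σ_{invar} = P/A₂ = 104800/325 = 322.4 MPa, tensile.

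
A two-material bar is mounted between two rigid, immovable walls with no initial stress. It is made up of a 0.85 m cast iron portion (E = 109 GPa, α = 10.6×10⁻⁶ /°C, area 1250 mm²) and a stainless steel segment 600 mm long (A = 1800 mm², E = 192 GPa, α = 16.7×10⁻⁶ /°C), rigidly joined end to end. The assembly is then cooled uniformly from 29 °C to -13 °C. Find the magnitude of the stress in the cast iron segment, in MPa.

Free thermal contraction of the whole bar: Σ αᵢΔT Lᵢ = 10.6×10⁻⁶×42×850 + 16.7×10⁻⁶×42×600 = 0.7993 mm.
The walls prevent any net length change, so an axial force P (same in every segment) develops. Compatibility: P · Σ Lᵢ/(AᵢEᵢ) = δ_free.
Σ Lᵢ/(AᵢEᵢ) = 850/(1250×109×10³) + 600/(1800×192×10³) = 7.975×10⁻⁶ mm/N.
So P = 0.7993 / 7.975×10⁻⁶ = 100.2 kN, tensile.
σ_{cast iron} = P / A = 100200 / 1250 = 80.18 MPa.

σ ≈ 80.2 MPa (tensile)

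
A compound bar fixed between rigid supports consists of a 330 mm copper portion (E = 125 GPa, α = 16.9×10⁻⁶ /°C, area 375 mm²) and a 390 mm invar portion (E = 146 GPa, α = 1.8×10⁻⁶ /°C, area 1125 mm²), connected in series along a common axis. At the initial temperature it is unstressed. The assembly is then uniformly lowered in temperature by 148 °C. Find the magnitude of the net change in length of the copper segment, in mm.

|ΔL| ≈ 0.13 mm

With the walls removed the bar would change length by δ_free = Σ αᵢΔT Lᵢ = 16.9×10⁻⁶×148×330 + 1.8×10⁻⁶×148×390 = 0.9293 mm.
Since the ends are fixed, an axial force P builds up, equal in every segment, with P · Σ Lᵢ/(AᵢEᵢ) = δ_free.
Σ Lᵢ/(AᵢEᵢ) = 330/(375×125×10³) + 390/(1125×146×10³) = 9.414×10⁻⁶ mm/N.
P = 0.9293 / 9.414×10⁻⁶ = 98710 N = 98.71 kN, tensile.
For the copper segment, free thermal change = 16.9×10⁻⁶×148×330 = 0.8254 mm and elastic change from P = 98710×330/(375×125×10³) = 0.6949 mm; these oppose, so the net change is 0.13 mm (segment shortens).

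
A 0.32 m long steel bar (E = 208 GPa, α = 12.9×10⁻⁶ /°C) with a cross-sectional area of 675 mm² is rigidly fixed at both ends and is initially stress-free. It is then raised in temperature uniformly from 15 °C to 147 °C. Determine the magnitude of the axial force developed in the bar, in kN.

With zero net strain, σ = E·αΔT = 208 GPa × 12.9×10⁻⁶ × 132 = 354.2 MPa.
Then P = σA = 354.2 × 675 mm² = 239.1 kN, compressive.

P ≈ 239 kN (compressive)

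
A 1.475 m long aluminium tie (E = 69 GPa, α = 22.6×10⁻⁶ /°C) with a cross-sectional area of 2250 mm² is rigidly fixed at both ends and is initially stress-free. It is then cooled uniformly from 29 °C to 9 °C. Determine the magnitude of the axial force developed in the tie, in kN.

Full restraint means ε = 0, so the stress is σ = EαΔT = 69×10³ × 22.6×10⁻⁶ × 20 = 31.19 MPa.
P = AEαΔT = 2250 × 69×10³ × 22.6×10⁻⁶ × 20 = 70.17 kN (tensile).

P ≈ 70.2 kN (tensile)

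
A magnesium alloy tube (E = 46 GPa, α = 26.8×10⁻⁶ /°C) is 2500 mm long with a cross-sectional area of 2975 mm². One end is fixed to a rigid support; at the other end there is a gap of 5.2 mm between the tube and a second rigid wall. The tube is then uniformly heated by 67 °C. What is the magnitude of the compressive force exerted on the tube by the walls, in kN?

Unrestrained expansion: δ_free = αΔT L = 26.8×10⁻⁶ × 67 × 2500 = 4.489 mm.
Since δ_free = 4.49 mm is less than the 5.2 mm gap, the tube never touches the wall. No axial force develops.

P ≈ 0 kN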